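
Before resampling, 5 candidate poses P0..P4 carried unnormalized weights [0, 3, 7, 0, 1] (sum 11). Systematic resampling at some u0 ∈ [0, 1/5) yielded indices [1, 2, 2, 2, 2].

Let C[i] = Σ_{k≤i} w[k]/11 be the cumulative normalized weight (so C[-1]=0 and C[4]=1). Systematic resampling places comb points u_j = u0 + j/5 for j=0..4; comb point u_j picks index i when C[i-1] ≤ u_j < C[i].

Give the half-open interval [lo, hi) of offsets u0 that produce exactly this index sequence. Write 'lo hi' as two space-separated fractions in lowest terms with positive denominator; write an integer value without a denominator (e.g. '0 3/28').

C = [0, 3/11, 10/11, 10/11, 1]
j=0 picked index 1: u0 ∈ [0, 3/11)
j=1 picked index 2: u0 ∈ [4/55, 39/55)
j=2 picked index 2: u0 ∈ [-7/55, 28/55)
j=3 picked index 2: u0 ∈ [-18/55, 17/55)
j=4 picked index 2: u0 ∈ [-29/55, 6/55)
intersection: [4/55, 6/55)

4/55 6/55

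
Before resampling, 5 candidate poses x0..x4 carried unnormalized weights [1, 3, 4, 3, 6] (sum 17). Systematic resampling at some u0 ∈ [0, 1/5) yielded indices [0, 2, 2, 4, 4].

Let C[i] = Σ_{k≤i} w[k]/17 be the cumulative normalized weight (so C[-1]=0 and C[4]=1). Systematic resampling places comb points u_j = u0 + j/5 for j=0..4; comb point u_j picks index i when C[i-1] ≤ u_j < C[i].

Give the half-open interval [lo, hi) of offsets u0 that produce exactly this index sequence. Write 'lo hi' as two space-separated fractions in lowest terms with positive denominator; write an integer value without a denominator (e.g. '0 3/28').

4/85 1/17

C = [1/17, 4/17, 8/17, 11/17, 1]
j=0 picked index 0: u0 ∈ [0, 1/17)
j=1 picked index 2: u0 ∈ [3/85, 23/85)
j=2 picked index 2: u0 ∈ [-14/85, 6/85)
j=3 picked index 4: u0 ∈ [4/85, 2/5)
j=4 picked index 4: u0 ∈ [-13/85, 1/5)
intersection: [4/85, 1/17)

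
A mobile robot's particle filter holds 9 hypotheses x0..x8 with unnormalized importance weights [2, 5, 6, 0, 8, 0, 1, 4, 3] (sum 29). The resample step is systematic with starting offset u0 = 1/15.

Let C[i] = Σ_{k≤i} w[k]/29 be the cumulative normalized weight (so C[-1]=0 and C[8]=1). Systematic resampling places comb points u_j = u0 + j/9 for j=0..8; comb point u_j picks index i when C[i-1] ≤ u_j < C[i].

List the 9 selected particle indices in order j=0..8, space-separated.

0 1 2 2 4 4 6 7 8

C = [2/29, 7/29, 13/29, 13/29, 21/29, 21/29, 22/29, 26/29, 1]
j=0: u_0=1/15 ∈ [0, 2/29) → index 0
j=1: u_1=8/45 ∈ [2/29, 7/29) → index 1
j=2: u_2=13/45 ∈ [7/29, 13/29) → index 2
j=3: u_3=2/5 ∈ [7/29, 13/29) → index 2
j=4: u_4=23/45 ∈ [13/29, 21/29) → index 4
j=5: u_5=28/45 ∈ [13/29, 21/29) → index 4
j=6: u_6=11/15 ∈ [21/29, 22/29) → index 6
j=7: u_7=38/45 ∈ [22/29, 26/29) → index 7
j=8: u_8=43/45 ∈ [26/29, 1) → index 8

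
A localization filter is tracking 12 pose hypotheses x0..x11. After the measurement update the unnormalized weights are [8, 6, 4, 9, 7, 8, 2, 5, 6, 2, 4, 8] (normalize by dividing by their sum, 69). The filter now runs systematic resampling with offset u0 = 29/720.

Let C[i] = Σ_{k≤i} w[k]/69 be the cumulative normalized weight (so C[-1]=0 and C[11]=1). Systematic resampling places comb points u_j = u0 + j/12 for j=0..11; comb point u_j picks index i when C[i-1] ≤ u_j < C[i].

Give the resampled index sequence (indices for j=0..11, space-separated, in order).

0 1 2 3 3 4 5 6 7 8 10 11

C = [8/69, 14/69, 6/23, 9/23, 34/69, 14/23, 44/69, 49/69, 55/69, 19/23, 61/69, 1]
j=0: u_0=29/720 ∈ [0, 8/69) → index 0
j=1: u_1=89/720 ∈ [8/69, 14/69) → index 1
j=2: u_2=149/720 ∈ [14/69, 6/23) → index 2
j=3: u_3=209/720 ∈ [6/23, 9/23) → index 3
j=4: u_4=269/720 ∈ [6/23, 9/23) → index 3
j=5: u_5=329/720 ∈ [9/23, 34/69) → index 4
j=6: u_6=389/720 ∈ [34/69, 14/23) → index 5
j=7: u_7=449/720 ∈ [14/23, 44/69) → index 6
j=8: u_8=509/720 ∈ [44/69, 49/69) → index 7
j=9: u_9=569/720 ∈ [49/69, 55/69) → index 8
j=10: u_10=629/720 ∈ [19/23, 61/69) → index 10
j=11: u_11=689/720 ∈ [61/69, 1) → index 11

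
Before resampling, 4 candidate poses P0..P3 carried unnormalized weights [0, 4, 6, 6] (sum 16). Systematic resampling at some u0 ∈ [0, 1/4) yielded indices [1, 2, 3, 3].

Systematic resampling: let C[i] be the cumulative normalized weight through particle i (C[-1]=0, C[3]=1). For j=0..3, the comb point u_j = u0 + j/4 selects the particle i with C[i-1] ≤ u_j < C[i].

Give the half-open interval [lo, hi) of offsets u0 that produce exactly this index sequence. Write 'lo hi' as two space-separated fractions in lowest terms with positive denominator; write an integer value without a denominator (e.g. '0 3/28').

C = [0, 1/4, 5/8, 1]
j=0 picked index 1: u0 ∈ [0, 1/4)
j=1 picked index 2: u0 ∈ [0, 3/8)
j=2 picked index 3: u0 ∈ [1/8, 1/2)
j=3 picked index 3: u0 ∈ [-1/8, 1/4)
intersection: [1/8, 1/4)

1/8 1/4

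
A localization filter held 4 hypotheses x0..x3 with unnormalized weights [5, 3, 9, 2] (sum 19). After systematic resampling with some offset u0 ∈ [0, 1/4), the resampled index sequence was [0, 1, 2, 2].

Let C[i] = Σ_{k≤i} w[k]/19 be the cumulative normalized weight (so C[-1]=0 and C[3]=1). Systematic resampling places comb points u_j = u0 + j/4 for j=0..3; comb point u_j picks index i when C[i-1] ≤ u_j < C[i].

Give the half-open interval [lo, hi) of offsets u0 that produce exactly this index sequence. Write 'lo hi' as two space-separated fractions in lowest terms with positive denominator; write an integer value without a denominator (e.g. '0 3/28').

C = [5/19, 8/19, 17/19, 1]
j=0 picked index 0: u0 ∈ [0, 5/19)
j=1 picked index 1: u0 ∈ [1/76, 13/76)
j=2 picked index 2: u0 ∈ [-3/38, 15/38)
j=3 picked index 2: u0 ∈ [-25/76, 11/76)
intersection: [1/76, 11/76)

1/76 11/76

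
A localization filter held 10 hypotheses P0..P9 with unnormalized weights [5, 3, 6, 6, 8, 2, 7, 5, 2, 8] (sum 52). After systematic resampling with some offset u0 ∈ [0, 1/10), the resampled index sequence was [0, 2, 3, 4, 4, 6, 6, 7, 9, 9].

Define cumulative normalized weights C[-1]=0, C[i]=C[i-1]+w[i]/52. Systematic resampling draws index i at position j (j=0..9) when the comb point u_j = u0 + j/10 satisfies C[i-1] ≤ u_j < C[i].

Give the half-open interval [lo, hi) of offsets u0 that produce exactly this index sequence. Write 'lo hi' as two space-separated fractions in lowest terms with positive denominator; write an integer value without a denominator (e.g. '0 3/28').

C = [5/52, 2/13, 7/26, 5/13, 7/13, 15/26, 37/52, 21/26, 11/13, 1]
j=0 picked index 0: u0 ∈ [0, 5/52)
j=1 picked index 2: u0 ∈ [7/130, 11/65)
j=2 picked index 3: u0 ∈ [9/130, 12/65)
j=3 picked index 4: u0 ∈ [11/130, 31/130)
j=4 picked index 4: u0 ∈ [-1/65, 9/65)
j=5 picked index 6: u0 ∈ [1/13, 11/52)
j=6 picked index 6: u0 ∈ [-3/130, 29/260)
j=7 picked index 7: u0 ∈ [3/260, 7/65)
j=8 picked index 9: u0 ∈ [3/65, 1/5)
j=9 picked index 9: u0 ∈ [-7/130, 1/10)
intersection: [11/130, 5/52)

11/130 5/52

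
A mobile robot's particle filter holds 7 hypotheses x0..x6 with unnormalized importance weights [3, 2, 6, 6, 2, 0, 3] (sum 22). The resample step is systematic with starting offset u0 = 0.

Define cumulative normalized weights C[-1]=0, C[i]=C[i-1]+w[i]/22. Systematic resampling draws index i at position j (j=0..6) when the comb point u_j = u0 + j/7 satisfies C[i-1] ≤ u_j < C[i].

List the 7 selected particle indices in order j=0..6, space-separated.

0 1 2 2 3 3 4

C = [3/22, 5/22, 1/2, 17/22, 19/22, 19/22, 1]
j=0: u_0=0 ∈ [0, 3/22) → index 0
j=1: u_1=1/7 ∈ [3/22, 5/22) → index 1
j=2: u_2=2/7 ∈ [5/22, 1/2) → index 2
j=3: u_3=3/7 ∈ [5/22, 1/2) → index 2
j=4: u_4=4/7 ∈ [1/2, 17/22) → index 3
j=5: u_5=5/7 ∈ [1/2, 17/22) → index 3
j=6: u_6=6/7 ∈ [17/22, 19/22) → index 4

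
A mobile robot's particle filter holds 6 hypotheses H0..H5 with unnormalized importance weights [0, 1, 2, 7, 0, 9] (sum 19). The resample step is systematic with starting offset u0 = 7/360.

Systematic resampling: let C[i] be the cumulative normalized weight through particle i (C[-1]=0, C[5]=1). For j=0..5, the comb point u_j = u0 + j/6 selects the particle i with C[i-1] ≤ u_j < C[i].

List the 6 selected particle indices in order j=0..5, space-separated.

C = [0, 1/19, 3/19, 10/19, 10/19, 1]
j=0: u_0=7/360 ∈ [0, 1/19) → index 1
j=1: u_1=67/360 ∈ [3/19, 10/19) → index 3
j=2: u_2=127/360 ∈ [3/19, 10/19) → index 3
j=3: u_3=187/360 ∈ [3/19, 10/19) → index 3
j=4: u_4=247/360 ∈ [10/19, 1) → index 5
j=5: u_5=307/360 ∈ [10/19, 1) → index 5

1 3 3 3 5 5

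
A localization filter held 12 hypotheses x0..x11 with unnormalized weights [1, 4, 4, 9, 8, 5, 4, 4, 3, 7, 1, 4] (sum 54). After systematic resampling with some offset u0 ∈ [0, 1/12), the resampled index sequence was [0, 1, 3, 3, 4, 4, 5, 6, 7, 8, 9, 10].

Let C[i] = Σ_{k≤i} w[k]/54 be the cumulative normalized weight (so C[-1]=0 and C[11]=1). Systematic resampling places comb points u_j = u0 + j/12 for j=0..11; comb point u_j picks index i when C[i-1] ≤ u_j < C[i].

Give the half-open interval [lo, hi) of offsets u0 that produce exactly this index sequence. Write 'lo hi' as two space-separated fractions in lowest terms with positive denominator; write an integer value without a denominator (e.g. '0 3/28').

0 1/108

C = [1/54, 5/54, 1/6, 1/3, 13/27, 31/54, 35/54, 13/18, 7/9, 49/54, 25/27, 1]
j=0 picked index 0: u0 ∈ [0, 1/54)
j=1 picked index 1: u0 ∈ [-7/108, 1/108)
j=2 picked index 3: u0 ∈ [0, 1/6)
j=3 picked index 3: u0 ∈ [-1/12, 1/12)
j=4 picked index 4: u0 ∈ [0, 4/27)
j=5 picked index 4: u0 ∈ [-1/12, 7/108)
j=6 picked index 5: u0 ∈ [-1/54, 2/27)
j=7 picked index 6: u0 ∈ [-1/108, 7/108)
j=8 picked index 7: u0 ∈ [-1/54, 1/18)
j=9 picked index 8: u0 ∈ [-1/36, 1/36)
j=10 picked index 9: u0 ∈ [-1/18, 2/27)
j=11 picked index 10: u0 ∈ [-1/108, 1/108)
intersection: [0, 1/108)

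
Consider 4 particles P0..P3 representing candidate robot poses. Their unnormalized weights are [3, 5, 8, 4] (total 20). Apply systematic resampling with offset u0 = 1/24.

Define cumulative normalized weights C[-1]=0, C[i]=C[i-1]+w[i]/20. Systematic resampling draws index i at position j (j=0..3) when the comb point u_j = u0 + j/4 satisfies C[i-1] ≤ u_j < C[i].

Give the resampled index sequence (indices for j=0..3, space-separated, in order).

C = [3/20, 2/5, 4/5, 1]
j=0: u_0=1/24 ∈ [0, 3/20) → index 0
j=1: u_1=7/24 ∈ [3/20, 2/5) → index 1
j=2: u_2=13/24 ∈ [2/5, 4/5) → index 2
j=3: u_3=19/24 ∈ [2/5, 4/5) → index 2

0 1 2 2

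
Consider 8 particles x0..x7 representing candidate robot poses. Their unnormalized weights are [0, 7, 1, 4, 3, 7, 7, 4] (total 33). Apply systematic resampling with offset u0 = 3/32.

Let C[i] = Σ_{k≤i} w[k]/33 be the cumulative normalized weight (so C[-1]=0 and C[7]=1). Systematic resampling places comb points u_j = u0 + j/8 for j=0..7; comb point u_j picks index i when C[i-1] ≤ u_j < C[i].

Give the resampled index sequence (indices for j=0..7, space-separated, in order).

C = [0, 7/33, 8/33, 4/11, 5/11, 2/3, 29/33, 1]
j=0: u_0=3/32 ∈ [0, 7/33) → index 1
j=1: u_1=7/32 ∈ [7/33, 8/33) → index 2
j=2: u_2=11/32 ∈ [8/33, 4/11) → index 3
j=3: u_3=15/32 ∈ [5/11, 2/3) → index 5
j=4: u_4=19/32 ∈ [5/11, 2/3) → index 5
j=5: u_5=23/32 ∈ [2/3, 29/33) → index 6
j=6: u_6=27/32 ∈ [2/3, 29/33) → index 6
j=7: u_7=31/32 ∈ [29/33, 1) → index 7

1 2 3 5 5 6 6 7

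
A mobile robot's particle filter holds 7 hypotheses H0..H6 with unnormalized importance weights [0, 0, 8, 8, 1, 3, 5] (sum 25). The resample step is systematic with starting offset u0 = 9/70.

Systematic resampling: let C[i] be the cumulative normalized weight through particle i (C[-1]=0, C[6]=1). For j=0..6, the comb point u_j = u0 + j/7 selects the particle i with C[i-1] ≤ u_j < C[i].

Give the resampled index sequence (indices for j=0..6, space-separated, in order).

2 2 3 3 5 6 6

C = [0, 0, 8/25, 16/25, 17/25, 4/5, 1]
j=0: u_0=9/70 ∈ [0, 8/25) → index 2
j=1: u_1=19/70 ∈ [0, 8/25) → index 2
j=2: u_2=29/70 ∈ [8/25, 16/25) → index 3
j=3: u_3=39/70 ∈ [8/25, 16/25) → index 3
j=4: u_4=7/10 ∈ [17/25, 4/5) → index 5
j=5: u_5=59/70 ∈ [4/5, 1) → index 6
j=6: u_6=69/70 ∈ [4/5, 1) → index 6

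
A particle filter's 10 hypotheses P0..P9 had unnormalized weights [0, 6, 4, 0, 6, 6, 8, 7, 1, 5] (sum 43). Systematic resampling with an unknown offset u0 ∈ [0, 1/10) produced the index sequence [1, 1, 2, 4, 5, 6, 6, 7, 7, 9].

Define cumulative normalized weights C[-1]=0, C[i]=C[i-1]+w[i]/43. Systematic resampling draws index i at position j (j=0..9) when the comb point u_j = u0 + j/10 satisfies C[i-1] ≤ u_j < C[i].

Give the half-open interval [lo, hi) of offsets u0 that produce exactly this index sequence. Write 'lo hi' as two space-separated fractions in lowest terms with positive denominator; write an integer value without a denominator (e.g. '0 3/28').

1/86 7/215

C = [0, 6/43, 10/43, 10/43, 16/43, 22/43, 30/43, 37/43, 38/43, 1]
j=0 picked index 1: u0 ∈ [0, 6/43)
j=1 picked index 1: u0 ∈ [-1/10, 17/430)
j=2 picked index 2: u0 ∈ [-13/215, 7/215)
j=3 picked index 4: u0 ∈ [-29/430, 31/430)
j=4 picked index 5: u0 ∈ [-6/215, 24/215)
j=5 picked index 6: u0 ∈ [1/86, 17/86)
j=6 picked index 6: u0 ∈ [-19/215, 21/215)
j=7 picked index 7: u0 ∈ [-1/430, 69/430)
j=8 picked index 7: u0 ∈ [-22/215, 13/215)
j=9 picked index 9: u0 ∈ [-7/430, 1/10)
intersection: [1/86, 7/215)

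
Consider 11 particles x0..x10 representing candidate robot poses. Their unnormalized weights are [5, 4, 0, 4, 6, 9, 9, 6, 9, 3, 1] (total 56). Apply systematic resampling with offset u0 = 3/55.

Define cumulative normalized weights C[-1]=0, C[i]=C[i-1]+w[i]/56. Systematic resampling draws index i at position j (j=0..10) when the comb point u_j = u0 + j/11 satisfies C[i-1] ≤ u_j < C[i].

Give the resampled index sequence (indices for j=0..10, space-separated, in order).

C = [5/56, 9/56, 9/56, 13/56, 19/56, 1/2, 37/56, 43/56, 13/14, 55/56, 1]
j=0: u_0=3/55 ∈ [0, 5/56) → index 0
j=1: u_1=8/55 ∈ [5/56, 9/56) → index 1
j=2: u_2=13/55 ∈ [13/56, 19/56) → index 4
j=3: u_3=18/55 ∈ [13/56, 19/56) → index 4
j=4: u_4=23/55 ∈ [19/56, 1/2) → index 5
j=5: u_5=28/55 ∈ [1/2, 37/56) → index 6
j=6: u_6=3/5 ∈ [1/2, 37/56) → index 6
j=7: u_7=38/55 ∈ [37/56, 43/56) → index 7
j=8: u_8=43/55 ∈ [43/56, 13/14) → index 8
j=9: u_9=48/55 ∈ [43/56, 13/14) → index 8
j=10: u_10=53/55 ∈ [13/14, 55/56) → index 9

0 1 4 4 5 6 6 7 8 8 9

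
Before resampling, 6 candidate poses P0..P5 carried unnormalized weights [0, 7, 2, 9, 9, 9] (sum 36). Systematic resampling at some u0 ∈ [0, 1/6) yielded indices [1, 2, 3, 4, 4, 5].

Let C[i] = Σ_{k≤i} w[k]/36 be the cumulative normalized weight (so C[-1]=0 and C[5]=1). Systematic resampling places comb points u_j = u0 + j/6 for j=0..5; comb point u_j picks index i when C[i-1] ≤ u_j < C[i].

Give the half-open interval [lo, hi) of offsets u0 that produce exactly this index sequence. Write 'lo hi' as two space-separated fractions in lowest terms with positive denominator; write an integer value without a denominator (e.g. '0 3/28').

1/36 1/12

C = [0, 7/36, 1/4, 1/2, 3/4, 1]
j=0 picked index 1: u0 ∈ [0, 7/36)
j=1 picked index 2: u0 ∈ [1/36, 1/12)
j=2 picked index 3: u0 ∈ [-1/12, 1/6)
j=3 picked index 4: u0 ∈ [0, 1/4)
j=4 picked index 4: u0 ∈ [-1/6, 1/12)
j=5 picked index 5: u0 ∈ [-1/12, 1/6)
intersection: [1/36, 1/12)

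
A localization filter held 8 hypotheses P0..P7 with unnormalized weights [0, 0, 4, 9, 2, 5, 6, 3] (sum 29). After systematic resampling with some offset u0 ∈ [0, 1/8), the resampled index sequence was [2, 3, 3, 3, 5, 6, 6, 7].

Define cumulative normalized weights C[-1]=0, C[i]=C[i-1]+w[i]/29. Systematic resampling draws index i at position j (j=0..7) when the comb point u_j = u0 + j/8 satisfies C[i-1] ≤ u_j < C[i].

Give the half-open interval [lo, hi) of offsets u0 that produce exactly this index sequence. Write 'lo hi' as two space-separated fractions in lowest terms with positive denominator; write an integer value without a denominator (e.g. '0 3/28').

15/232 17/232

C = [0, 0, 4/29, 13/29, 15/29, 20/29, 26/29, 1]
j=0 picked index 2: u0 ∈ [0, 4/29)
j=1 picked index 3: u0 ∈ [3/232, 75/232)
j=2 picked index 3: u0 ∈ [-13/116, 23/116)
j=3 picked index 3: u0 ∈ [-55/232, 17/232)
j=4 picked index 5: u0 ∈ [1/58, 11/58)
j=5 picked index 6: u0 ∈ [15/232, 63/232)
j=6 picked index 6: u0 ∈ [-7/116, 17/116)
j=7 picked index 7: u0 ∈ [5/232, 1/8)
intersection: [15/232, 17/232)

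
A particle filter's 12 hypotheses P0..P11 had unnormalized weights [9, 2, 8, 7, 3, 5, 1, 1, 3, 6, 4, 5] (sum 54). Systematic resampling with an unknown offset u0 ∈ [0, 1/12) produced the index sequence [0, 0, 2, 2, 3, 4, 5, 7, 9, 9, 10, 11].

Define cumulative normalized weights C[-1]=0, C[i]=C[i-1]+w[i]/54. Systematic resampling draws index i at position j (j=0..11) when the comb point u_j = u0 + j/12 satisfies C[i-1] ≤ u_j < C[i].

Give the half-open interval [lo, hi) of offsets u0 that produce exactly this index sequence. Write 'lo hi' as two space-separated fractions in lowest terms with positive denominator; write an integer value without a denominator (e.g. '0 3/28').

7/108 2/27

C = [1/6, 11/54, 19/54, 13/27, 29/54, 17/27, 35/54, 2/3, 13/18, 5/6, 49/54, 1]
j=0 picked index 0: u0 ∈ [0, 1/6)
j=1 picked index 0: u0 ∈ [-1/12, 1/12)
j=2 picked index 2: u0 ∈ [1/27, 5/27)
j=3 picked index 2: u0 ∈ [-5/108, 11/108)
j=4 picked index 3: u0 ∈ [1/54, 4/27)
j=5 picked index 4: u0 ∈ [7/108, 13/108)
j=6 picked index 5: u0 ∈ [1/27, 7/54)
j=7 picked index 7: u0 ∈ [7/108, 1/12)
j=8 picked index 9: u0 ∈ [1/18, 1/6)
j=9 picked index 9: u0 ∈ [-1/36, 1/12)
j=10 picked index 10: u0 ∈ [0, 2/27)
j=11 picked index 11: u0 ∈ [-1/108, 1/12)
intersection: [7/108, 2/27)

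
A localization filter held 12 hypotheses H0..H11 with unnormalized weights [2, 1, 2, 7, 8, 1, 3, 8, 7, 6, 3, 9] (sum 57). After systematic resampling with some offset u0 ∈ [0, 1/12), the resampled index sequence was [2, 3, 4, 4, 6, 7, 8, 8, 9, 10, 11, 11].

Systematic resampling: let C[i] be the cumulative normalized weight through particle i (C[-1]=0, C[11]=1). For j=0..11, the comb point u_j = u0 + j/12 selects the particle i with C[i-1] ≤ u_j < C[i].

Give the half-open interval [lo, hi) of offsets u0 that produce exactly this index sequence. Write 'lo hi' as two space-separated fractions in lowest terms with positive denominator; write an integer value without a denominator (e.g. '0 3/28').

7/114 1/12

C = [2/57, 1/19, 5/57, 4/19, 20/57, 7/19, 8/19, 32/57, 13/19, 15/19, 16/19, 1]
j=0 picked index 2: u0 ∈ [1/19, 5/57)
j=1 picked index 3: u0 ∈ [1/228, 29/228)
j=2 picked index 4: u0 ∈ [5/114, 7/38)
j=3 picked index 4: u0 ∈ [-3/76, 23/228)
j=4 picked index 6: u0 ∈ [2/57, 5/57)
j=5 picked index 7: u0 ∈ [1/228, 11/76)
j=6 picked index 8: u0 ∈ [7/114, 7/38)
j=7 picked index 8: u0 ∈ [-5/228, 23/228)
j=8 picked index 9: u0 ∈ [1/57, 7/57)
j=9 picked index 10: u0 ∈ [3/76, 7/76)
j=10 picked index 11: u0 ∈ [1/114, 1/6)
j=11 picked index 11: u0 ∈ [-17/228, 1/12)
intersection: [7/114, 1/12)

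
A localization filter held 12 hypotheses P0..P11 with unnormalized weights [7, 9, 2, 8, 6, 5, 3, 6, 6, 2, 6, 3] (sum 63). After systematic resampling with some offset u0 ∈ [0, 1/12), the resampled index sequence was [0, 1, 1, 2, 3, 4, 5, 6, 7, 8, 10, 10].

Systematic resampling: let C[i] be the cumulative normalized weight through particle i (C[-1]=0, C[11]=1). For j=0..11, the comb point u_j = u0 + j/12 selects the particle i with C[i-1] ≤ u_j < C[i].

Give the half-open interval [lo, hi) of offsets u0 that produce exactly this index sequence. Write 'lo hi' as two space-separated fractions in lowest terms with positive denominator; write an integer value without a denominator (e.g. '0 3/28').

C = [1/9, 16/63, 2/7, 26/63, 32/63, 37/63, 40/63, 46/63, 52/63, 6/7, 20/21, 1]
j=0 picked index 0: u0 ∈ [0, 1/9)
j=1 picked index 1: u0 ∈ [1/36, 43/252)
j=2 picked index 1: u0 ∈ [-1/18, 11/126)
j=3 picked index 2: u0 ∈ [1/252, 1/28)
j=4 picked index 3: u0 ∈ [-1/21, 5/63)
j=5 picked index 4: u0 ∈ [-1/252, 23/252)
j=6 picked index 5: u0 ∈ [1/126, 11/126)
j=7 picked index 6: u0 ∈ [1/252, 13/252)
j=8 picked index 7: u0 ∈ [-2/63, 4/63)
j=9 picked index 8: u0 ∈ [-5/252, 19/252)
j=10 picked index 10: u0 ∈ [1/42, 5/42)
j=11 picked index 10: u0 ∈ [-5/84, 1/28)
intersection: [1/36, 1/28)

1/36 1/28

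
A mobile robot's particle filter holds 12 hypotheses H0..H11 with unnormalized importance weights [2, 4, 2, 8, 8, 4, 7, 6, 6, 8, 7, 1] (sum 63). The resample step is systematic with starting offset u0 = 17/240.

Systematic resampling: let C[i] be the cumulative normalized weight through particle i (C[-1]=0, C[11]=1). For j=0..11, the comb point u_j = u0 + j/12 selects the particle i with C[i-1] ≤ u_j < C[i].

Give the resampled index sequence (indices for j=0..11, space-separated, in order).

1 3 3 4 5 6 7 8 8 9 10 11

C = [2/63, 2/21, 8/63, 16/63, 8/21, 4/9, 5/9, 41/63, 47/63, 55/63, 62/63, 1]
j=0: u_0=17/240 ∈ [2/63, 2/21) → index 1
j=1: u_1=37/240 ∈ [8/63, 16/63) → index 3
j=2: u_2=19/80 ∈ [8/63, 16/63) → index 3
j=3: u_3=77/240 ∈ [16/63, 8/21) → index 4
j=4: u_4=97/240 ∈ [8/21, 4/9) → index 5
j=5: u_5=39/80 ∈ [4/9, 5/9) → index 6
j=6: u_6=137/240 ∈ [5/9, 41/63) → index 7
j=7: u_7=157/240 ∈ [41/63, 47/63) → index 8
j=8: u_8=59/80 ∈ [41/63, 47/63) → index 8
j=9: u_9=197/240 ∈ [47/63, 55/63) → index 9
j=10: u_10=217/240 ∈ [55/63, 62/63) → index 10
j=11: u_11=79/80 ∈ [62/63, 1) → index 11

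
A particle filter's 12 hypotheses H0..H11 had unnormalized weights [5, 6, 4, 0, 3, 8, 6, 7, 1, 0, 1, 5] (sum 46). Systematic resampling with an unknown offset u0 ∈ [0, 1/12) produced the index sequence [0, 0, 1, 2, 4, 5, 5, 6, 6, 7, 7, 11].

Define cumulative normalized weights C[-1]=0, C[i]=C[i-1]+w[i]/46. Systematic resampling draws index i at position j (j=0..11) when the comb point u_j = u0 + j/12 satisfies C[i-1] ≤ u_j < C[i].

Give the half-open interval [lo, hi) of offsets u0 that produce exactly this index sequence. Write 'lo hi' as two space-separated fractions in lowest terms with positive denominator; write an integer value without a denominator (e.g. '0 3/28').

0 1/69

C = [5/46, 11/46, 15/46, 15/46, 9/23, 13/23, 16/23, 39/46, 20/23, 20/23, 41/46, 1]
j=0 picked index 0: u0 ∈ [0, 5/46)
j=1 picked index 0: u0 ∈ [-1/12, 7/276)
j=2 picked index 1: u0 ∈ [-4/69, 5/69)
j=3 picked index 2: u0 ∈ [-1/92, 7/92)
j=4 picked index 4: u0 ∈ [-1/138, 4/69)
j=5 picked index 5: u0 ∈ [-7/276, 41/276)
j=6 picked index 5: u0 ∈ [-5/46, 3/46)
j=7 picked index 6: u0 ∈ [-5/276, 31/276)
j=8 picked index 6: u0 ∈ [-7/69, 2/69)
j=9 picked index 7: u0 ∈ [-5/92, 9/92)
j=10 picked index 7: u0 ∈ [-19/138, 1/69)
j=11 picked index 11: u0 ∈ [-7/276, 1/12)
intersection: [0, 1/69)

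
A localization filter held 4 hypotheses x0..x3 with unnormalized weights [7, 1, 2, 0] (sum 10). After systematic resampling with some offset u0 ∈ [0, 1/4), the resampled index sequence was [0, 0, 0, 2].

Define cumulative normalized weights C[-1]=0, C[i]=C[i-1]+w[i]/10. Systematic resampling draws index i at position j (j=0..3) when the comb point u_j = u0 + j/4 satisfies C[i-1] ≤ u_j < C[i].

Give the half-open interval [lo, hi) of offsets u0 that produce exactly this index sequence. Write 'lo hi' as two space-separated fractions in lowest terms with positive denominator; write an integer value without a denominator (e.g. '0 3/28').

C = [7/10, 4/5, 1, 1]
j=0 picked index 0: u0 ∈ [0, 7/10)
j=1 picked index 0: u0 ∈ [-1/4, 9/20)
j=2 picked index 0: u0 ∈ [-1/2, 1/5)
j=3 picked index 2: u0 ∈ [1/20, 1/4)
intersection: [1/20, 1/5)

1/20 1/5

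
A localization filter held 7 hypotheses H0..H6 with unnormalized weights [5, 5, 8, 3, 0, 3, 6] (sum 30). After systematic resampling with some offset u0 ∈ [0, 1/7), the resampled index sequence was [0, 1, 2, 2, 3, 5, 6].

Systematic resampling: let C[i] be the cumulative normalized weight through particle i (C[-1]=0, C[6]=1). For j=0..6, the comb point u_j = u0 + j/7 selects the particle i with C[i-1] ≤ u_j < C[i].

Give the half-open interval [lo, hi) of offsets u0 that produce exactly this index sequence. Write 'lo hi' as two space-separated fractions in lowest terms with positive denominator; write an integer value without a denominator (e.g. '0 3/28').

C = [1/6, 1/3, 3/5, 7/10, 7/10, 4/5, 1]
j=0 picked index 0: u0 ∈ [0, 1/6)
j=1 picked index 1: u0 ∈ [1/42, 4/21)
j=2 picked index 2: u0 ∈ [1/21, 11/35)
j=3 picked index 2: u0 ∈ [-2/21, 6/35)
j=4 picked index 3: u0 ∈ [1/35, 9/70)
j=5 picked index 5: u0 ∈ [-1/70, 3/35)
j=6 picked index 6: u0 ∈ [-2/35, 1/7)
intersection: [1/21, 3/35)

1/21 3/35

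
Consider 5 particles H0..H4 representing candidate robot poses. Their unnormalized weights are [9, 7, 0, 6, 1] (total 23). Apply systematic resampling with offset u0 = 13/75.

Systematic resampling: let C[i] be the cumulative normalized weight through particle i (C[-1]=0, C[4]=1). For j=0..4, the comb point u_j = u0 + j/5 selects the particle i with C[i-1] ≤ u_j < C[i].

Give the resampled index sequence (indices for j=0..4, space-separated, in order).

C = [9/23, 16/23, 16/23, 22/23, 1]
j=0: u_0=13/75 ∈ [0, 9/23) → index 0
j=1: u_1=28/75 ∈ [0, 9/23) → index 0
j=2: u_2=43/75 ∈ [9/23, 16/23) → index 1
j=3: u_3=58/75 ∈ [16/23, 22/23) → index 3
j=4: u_4=73/75 ∈ [22/23, 1) → index 4

0 0 1 3 4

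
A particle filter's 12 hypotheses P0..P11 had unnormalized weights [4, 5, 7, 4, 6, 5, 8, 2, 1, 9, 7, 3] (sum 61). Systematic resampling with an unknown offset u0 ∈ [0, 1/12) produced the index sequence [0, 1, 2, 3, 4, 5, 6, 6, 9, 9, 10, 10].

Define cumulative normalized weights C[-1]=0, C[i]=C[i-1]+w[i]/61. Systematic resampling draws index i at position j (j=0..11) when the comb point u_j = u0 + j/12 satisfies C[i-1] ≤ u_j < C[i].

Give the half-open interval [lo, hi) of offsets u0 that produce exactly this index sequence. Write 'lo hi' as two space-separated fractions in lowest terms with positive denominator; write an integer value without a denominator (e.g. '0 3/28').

4/183 25/732

C = [4/61, 9/61, 16/61, 20/61, 26/61, 31/61, 39/61, 41/61, 42/61, 51/61, 58/61, 1]
j=0 picked index 0: u0 ∈ [0, 4/61)
j=1 picked index 1: u0 ∈ [-13/732, 47/732)
j=2 picked index 2: u0 ∈ [-7/366, 35/366)
j=3 picked index 3: u0 ∈ [3/244, 19/244)
j=4 picked index 4: u0 ∈ [-1/183, 17/183)
j=5 picked index 5: u0 ∈ [7/732, 67/732)
j=6 picked index 6: u0 ∈ [1/122, 17/122)
j=7 picked index 6: u0 ∈ [-55/732, 41/732)
j=8 picked index 9: u0 ∈ [4/183, 31/183)
j=9 picked index 9: u0 ∈ [-15/244, 21/244)
j=10 picked index 10: u0 ∈ [1/366, 43/366)
j=11 picked index 10: u0 ∈ [-59/732, 25/732)
intersection: [4/183, 25/732)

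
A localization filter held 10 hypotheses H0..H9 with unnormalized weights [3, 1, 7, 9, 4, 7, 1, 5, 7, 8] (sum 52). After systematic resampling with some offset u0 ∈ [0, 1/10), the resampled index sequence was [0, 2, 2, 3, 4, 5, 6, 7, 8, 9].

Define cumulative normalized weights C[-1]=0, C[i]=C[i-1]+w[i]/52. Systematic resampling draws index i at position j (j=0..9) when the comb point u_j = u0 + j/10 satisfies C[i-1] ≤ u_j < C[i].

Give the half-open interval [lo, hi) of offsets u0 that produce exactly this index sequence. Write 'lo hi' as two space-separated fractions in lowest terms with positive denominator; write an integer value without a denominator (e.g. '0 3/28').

C = [3/52, 1/13, 11/52, 5/13, 6/13, 31/52, 8/13, 37/52, 11/13, 1]
j=0 picked index 0: u0 ∈ [0, 3/52)
j=1 picked index 2: u0 ∈ [-3/130, 29/260)
j=2 picked index 2: u0 ∈ [-8/65, 3/260)
j=3 picked index 3: u0 ∈ [-23/260, 11/130)
j=4 picked index 4: u0 ∈ [-1/65, 4/65)
j=5 picked index 5: u0 ∈ [-1/26, 5/52)
j=6 picked index 6: u0 ∈ [-1/260, 1/65)
j=7 picked index 7: u0 ∈ [-11/130, 3/260)
j=8 picked index 8: u0 ∈ [-23/260, 3/65)
j=9 picked index 9: u0 ∈ [-7/130, 1/10)
intersection: [0, 3/260)

0 3/260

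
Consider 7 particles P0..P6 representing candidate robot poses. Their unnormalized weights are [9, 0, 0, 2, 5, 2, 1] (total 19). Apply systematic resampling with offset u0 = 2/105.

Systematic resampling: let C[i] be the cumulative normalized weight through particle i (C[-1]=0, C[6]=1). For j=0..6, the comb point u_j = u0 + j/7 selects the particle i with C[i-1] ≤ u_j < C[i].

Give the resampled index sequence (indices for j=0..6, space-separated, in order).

C = [9/19, 9/19, 9/19, 11/19, 16/19, 18/19, 1]
j=0: u_0=2/105 ∈ [0, 9/19) → index 0
j=1: u_1=17/105 ∈ [0, 9/19) → index 0
j=2: u_2=32/105 ∈ [0, 9/19) → index 0
j=3: u_3=47/105 ∈ [0, 9/19) → index 0
j=4: u_4=62/105 ∈ [11/19, 16/19) → index 4
j=5: u_5=11/15 ∈ [11/19, 16/19) → index 4
j=6: u_6=92/105 ∈ [16/19, 18/19) → index 5

0 0 0 0 4 4 5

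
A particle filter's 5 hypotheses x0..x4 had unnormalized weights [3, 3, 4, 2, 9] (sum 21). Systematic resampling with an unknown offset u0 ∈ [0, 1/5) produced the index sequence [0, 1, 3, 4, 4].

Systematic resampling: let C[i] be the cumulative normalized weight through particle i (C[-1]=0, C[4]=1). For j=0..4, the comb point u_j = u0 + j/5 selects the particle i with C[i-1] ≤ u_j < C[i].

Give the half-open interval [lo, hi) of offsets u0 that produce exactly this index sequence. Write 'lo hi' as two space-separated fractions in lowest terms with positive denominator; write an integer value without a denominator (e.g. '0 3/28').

8/105 3/35

C = [1/7, 2/7, 10/21, 4/7, 1]
j=0 picked index 0: u0 ∈ [0, 1/7)
j=1 picked index 1: u0 ∈ [-2/35, 3/35)
j=2 picked index 3: u0 ∈ [8/105, 6/35)
j=3 picked index 4: u0 ∈ [-1/35, 2/5)
j=4 picked index 4: u0 ∈ [-8/35, 1/5)
intersection: [8/105, 3/35)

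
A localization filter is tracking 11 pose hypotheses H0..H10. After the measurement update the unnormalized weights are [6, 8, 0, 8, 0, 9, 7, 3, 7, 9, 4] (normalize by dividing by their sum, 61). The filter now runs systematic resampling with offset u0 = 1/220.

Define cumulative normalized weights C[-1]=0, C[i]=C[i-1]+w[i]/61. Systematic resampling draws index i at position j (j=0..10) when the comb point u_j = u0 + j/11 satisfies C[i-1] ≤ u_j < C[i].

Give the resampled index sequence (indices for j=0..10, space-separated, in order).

0 0 1 3 5 5 6 7 8 9 9

C = [6/61, 14/61, 14/61, 22/61, 22/61, 31/61, 38/61, 41/61, 48/61, 57/61, 1]
j=0: u_0=1/220 ∈ [0, 6/61) → index 0
j=1: u_1=21/220 ∈ [0, 6/61) → index 0
j=2: u_2=41/220 ∈ [6/61, 14/61) → index 1
j=3: u_3=61/220 ∈ [14/61, 22/61) → index 3
j=4: u_4=81/220 ∈ [22/61, 31/61) → index 5
j=5: u_5=101/220 ∈ [22/61, 31/61) → index 5
j=6: u_6=11/20 ∈ [31/61, 38/61) → index 6
j=7: u_7=141/220 ∈ [38/61, 41/61) → index 7
j=8: u_8=161/220 ∈ [41/61, 48/61) → index 8
j=9: u_9=181/220 ∈ [48/61, 57/61) → index 9
j=10: u_10=201/220 ∈ [48/61, 57/61) → index 9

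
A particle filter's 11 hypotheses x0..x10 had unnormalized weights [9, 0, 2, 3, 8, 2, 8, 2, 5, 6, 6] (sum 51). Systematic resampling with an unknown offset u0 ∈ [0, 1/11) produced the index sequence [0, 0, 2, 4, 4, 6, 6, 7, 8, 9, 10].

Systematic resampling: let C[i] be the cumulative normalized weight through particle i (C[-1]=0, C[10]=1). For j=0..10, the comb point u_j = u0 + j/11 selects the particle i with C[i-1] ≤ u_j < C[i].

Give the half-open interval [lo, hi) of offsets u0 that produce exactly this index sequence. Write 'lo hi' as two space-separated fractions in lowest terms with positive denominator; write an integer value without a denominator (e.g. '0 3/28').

C = [3/17, 3/17, 11/51, 14/51, 22/51, 8/17, 32/51, 2/3, 13/17, 15/17, 1]
j=0 picked index 0: u0 ∈ [0, 3/17)
j=1 picked index 0: u0 ∈ [-1/11, 16/187)
j=2 picked index 2: u0 ∈ [-1/187, 19/561)
j=3 picked index 4: u0 ∈ [1/561, 89/561)
j=4 picked index 4: u0 ∈ [-50/561, 38/561)
j=5 picked index 6: u0 ∈ [3/187, 97/561)
j=6 picked index 6: u0 ∈ [-14/187, 46/561)
j=7 picked index 7: u0 ∈ [-5/561, 1/33)
j=8 picked index 8: u0 ∈ [-2/33, 7/187)
j=9 picked index 9: u0 ∈ [-10/187, 12/187)
j=10 picked index 10: u0 ∈ [-5/187, 1/11)
intersection: [3/187, 1/33)

3/187 1/33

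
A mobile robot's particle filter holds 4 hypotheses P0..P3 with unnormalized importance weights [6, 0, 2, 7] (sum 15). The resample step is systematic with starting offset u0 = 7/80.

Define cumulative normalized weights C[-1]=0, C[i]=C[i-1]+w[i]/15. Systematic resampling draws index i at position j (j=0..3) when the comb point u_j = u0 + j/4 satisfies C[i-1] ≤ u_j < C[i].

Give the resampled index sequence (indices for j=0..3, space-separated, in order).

C = [2/5, 2/5, 8/15, 1]
j=0: u_0=7/80 ∈ [0, 2/5) → index 0
j=1: u_1=27/80 ∈ [0, 2/5) → index 0
j=2: u_2=47/80 ∈ [8/15, 1) → index 3
j=3: u_3=67/80 ∈ [8/15, 1) → index 3

0 0 3 3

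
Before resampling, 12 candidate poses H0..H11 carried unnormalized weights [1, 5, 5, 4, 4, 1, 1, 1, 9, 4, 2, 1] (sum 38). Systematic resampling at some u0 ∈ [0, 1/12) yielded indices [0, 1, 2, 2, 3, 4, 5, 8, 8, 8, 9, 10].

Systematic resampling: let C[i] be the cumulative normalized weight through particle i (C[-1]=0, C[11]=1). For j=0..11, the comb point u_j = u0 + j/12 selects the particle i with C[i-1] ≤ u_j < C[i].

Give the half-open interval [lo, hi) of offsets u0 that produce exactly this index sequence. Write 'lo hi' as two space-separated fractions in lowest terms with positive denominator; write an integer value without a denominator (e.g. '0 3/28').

1/228 1/38

C = [1/38, 3/19, 11/38, 15/38, 1/2, 10/19, 21/38, 11/19, 31/38, 35/38, 37/38, 1]
j=0 picked index 0: u0 ∈ [0, 1/38)
j=1 picked index 1: u0 ∈ [-13/228, 17/228)
j=2 picked index 2: u0 ∈ [-1/114, 7/57)
j=3 picked index 2: u0 ∈ [-7/76, 3/76)
j=4 picked index 3: u0 ∈ [-5/114, 7/114)
j=5 picked index 4: u0 ∈ [-5/228, 1/12)
j=6 picked index 5: u0 ∈ [0, 1/38)
j=7 picked index 8: u0 ∈ [-1/228, 53/228)
j=8 picked index 8: u0 ∈ [-5/57, 17/114)
j=9 picked index 8: u0 ∈ [-13/76, 5/76)
j=10 picked index 9: u0 ∈ [-1/57, 5/57)
j=11 picked index 10: u0 ∈ [1/228, 13/228)
intersection: [1/228, 1/38)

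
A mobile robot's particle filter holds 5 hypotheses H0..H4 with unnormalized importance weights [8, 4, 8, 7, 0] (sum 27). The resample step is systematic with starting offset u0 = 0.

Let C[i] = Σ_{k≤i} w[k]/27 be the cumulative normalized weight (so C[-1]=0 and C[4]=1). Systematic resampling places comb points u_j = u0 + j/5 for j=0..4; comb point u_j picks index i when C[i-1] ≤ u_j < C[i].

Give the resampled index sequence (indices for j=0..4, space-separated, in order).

0 0 1 2 3

C = [8/27, 4/9, 20/27, 1, 1]
j=0: u_0=0 ∈ [0, 8/27) → index 0
j=1: u_1=1/5 ∈ [0, 8/27) → index 0
j=2: u_2=2/5 ∈ [8/27, 4/9) → index 1
j=3: u_3=3/5 ∈ [4/9, 20/27) → index 2
j=4: u_4=4/5 ∈ [20/27, 1) → index 3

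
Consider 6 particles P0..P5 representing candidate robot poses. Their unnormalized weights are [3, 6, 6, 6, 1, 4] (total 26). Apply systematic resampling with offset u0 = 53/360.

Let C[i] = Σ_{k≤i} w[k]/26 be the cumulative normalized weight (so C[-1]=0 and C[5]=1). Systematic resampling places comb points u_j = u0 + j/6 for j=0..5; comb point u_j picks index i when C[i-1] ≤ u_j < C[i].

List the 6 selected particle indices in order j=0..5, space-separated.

C = [3/26, 9/26, 15/26, 21/26, 11/13, 1]
j=0: u_0=53/360 ∈ [3/26, 9/26) → index 1
j=1: u_1=113/360 ∈ [3/26, 9/26) → index 1
j=2: u_2=173/360 ∈ [9/26, 15/26) → index 2
j=3: u_3=233/360 ∈ [15/26, 21/26) → index 3
j=4: u_4=293/360 ∈ [21/26, 11/13) → index 4
j=5: u_5=353/360 ∈ [11/13, 1) → index 5

1 1 2 3 4 5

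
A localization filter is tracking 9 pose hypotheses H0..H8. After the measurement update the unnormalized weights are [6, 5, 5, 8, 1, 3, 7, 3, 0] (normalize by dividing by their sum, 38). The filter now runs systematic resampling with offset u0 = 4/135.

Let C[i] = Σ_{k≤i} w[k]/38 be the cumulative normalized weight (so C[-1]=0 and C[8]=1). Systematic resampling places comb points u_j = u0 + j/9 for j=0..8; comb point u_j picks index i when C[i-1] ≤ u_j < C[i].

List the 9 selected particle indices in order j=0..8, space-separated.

C = [3/19, 11/38, 8/19, 12/19, 25/38, 14/19, 35/38, 1, 1]
j=0: u_0=4/135 ∈ [0, 3/19) → index 0
j=1: u_1=19/135 ∈ [0, 3/19) → index 0
j=2: u_2=34/135 ∈ [3/19, 11/38) → index 1
j=3: u_3=49/135 ∈ [11/38, 8/19) → index 2
j=4: u_4=64/135 ∈ [8/19, 12/19) → index 3
j=5: u_5=79/135 ∈ [8/19, 12/19) → index 3
j=6: u_6=94/135 ∈ [25/38, 14/19) → index 5
j=7: u_7=109/135 ∈ [14/19, 35/38) → index 6
j=8: u_8=124/135 ∈ [14/19, 35/38) → index 6

0 0 1 2 3 3 5 6 6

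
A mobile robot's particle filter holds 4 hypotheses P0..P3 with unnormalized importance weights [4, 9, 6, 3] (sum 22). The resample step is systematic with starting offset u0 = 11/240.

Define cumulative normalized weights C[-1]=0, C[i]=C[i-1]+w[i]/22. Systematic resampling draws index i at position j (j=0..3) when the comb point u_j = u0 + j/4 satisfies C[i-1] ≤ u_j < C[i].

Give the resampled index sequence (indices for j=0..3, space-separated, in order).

0 1 1 2

C = [2/11, 13/22, 19/22, 1]
j=0: u_0=11/240 ∈ [0, 2/11) → index 0
j=1: u_1=71/240 ∈ [2/11, 13/22) → index 1
j=2: u_2=131/240 ∈ [2/11, 13/22) → index 1
j=3: u_3=191/240 ∈ [13/22, 19/22) → index 2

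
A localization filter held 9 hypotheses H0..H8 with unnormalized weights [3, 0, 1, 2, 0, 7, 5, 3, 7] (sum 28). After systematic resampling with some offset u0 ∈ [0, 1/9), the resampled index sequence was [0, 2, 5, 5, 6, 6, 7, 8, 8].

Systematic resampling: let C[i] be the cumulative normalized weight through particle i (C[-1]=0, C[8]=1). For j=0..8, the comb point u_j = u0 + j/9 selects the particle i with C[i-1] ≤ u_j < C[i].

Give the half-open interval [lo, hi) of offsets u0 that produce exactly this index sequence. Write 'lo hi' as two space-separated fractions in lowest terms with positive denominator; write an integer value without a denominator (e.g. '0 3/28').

5/252 2/63

C = [3/28, 3/28, 1/7, 3/14, 3/14, 13/28, 9/14, 3/4, 1]
j=0 picked index 0: u0 ∈ [0, 3/28)
j=1 picked index 2: u0 ∈ [-1/252, 2/63)
j=2 picked index 5: u0 ∈ [-1/126, 61/252)
j=3 picked index 5: u0 ∈ [-5/42, 11/84)
j=4 picked index 6: u0 ∈ [5/252, 25/126)
j=5 picked index 6: u0 ∈ [-23/252, 11/126)
j=6 picked index 7: u0 ∈ [-1/42, 1/12)
j=7 picked index 8: u0 ∈ [-1/36, 2/9)
j=8 picked index 8: u0 ∈ [-5/36, 1/9)
intersection: [5/252, 2/63)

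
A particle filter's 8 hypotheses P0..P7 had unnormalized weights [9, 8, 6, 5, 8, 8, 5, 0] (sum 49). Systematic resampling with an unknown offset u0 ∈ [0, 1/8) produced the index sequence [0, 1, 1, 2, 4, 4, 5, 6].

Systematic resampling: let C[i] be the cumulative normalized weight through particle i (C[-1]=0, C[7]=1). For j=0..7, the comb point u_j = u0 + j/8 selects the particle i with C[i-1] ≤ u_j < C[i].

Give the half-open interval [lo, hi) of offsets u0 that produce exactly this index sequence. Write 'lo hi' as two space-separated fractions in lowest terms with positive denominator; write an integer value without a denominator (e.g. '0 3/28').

C = [9/49, 17/49, 23/49, 4/7, 36/49, 44/49, 1, 1]
j=0 picked index 0: u0 ∈ [0, 9/49)
j=1 picked index 1: u0 ∈ [23/392, 87/392)
j=2 picked index 1: u0 ∈ [-13/196, 19/196)
j=3 picked index 2: u0 ∈ [-11/392, 37/392)
j=4 picked index 4: u0 ∈ [1/14, 23/98)
j=5 picked index 4: u0 ∈ [-3/56, 43/392)
j=6 picked index 5: u0 ∈ [-3/196, 29/196)
j=7 picked index 6: u0 ∈ [9/392, 1/8)
intersection: [1/14, 37/392)

1/14 37/392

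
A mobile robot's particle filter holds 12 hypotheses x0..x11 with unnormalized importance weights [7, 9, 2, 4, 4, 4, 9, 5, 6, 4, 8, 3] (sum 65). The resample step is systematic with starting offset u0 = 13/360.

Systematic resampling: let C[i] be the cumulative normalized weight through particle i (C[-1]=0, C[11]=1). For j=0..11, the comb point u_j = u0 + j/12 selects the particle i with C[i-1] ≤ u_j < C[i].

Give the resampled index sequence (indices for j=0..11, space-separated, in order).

0 1 1 3 4 5 6 7 8 9 10 10

C = [7/65, 16/65, 18/65, 22/65, 2/5, 6/13, 3/5, 44/65, 10/13, 54/65, 62/65, 1]
j=0: u_0=13/360 ∈ [0, 7/65) → index 0
j=1: u_1=43/360 ∈ [7/65, 16/65) → index 1
j=2: u_2=73/360 ∈ [7/65, 16/65) → index 1
j=3: u_3=103/360 ∈ [18/65, 22/65) → index 3
j=4: u_4=133/360 ∈ [22/65, 2/5) → index 4
j=5: u_5=163/360 ∈ [2/5, 6/13) → index 5
j=6: u_6=193/360 ∈ [6/13, 3/5) → index 6
j=7: u_7=223/360 ∈ [3/5, 44/65) → index 7
j=8: u_8=253/360 ∈ [44/65, 10/13) → index 8
j=9: u_9=283/360 ∈ [10/13, 54/65) → index 9
j=10: u_10=313/360 ∈ [54/65, 62/65) → index 10
j=11: u_11=343/360 ∈ [54/65, 62/65) → index 10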